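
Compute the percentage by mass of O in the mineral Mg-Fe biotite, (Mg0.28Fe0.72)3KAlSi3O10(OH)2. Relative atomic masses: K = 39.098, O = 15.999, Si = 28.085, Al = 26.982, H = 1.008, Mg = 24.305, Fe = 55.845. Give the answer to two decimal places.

Formula mass = 0.84*24.305 + 2.16*55.845 + 1*39.098 + 1*26.982 + 3*28.085 + 12*15.999 + 2*1.008 = 485.380 g/mol, of which 191.988 g is O.
So O makes up 191.988/485.380 = 0.3955 of the mass, i.e. 39.55%.

39.55 mass %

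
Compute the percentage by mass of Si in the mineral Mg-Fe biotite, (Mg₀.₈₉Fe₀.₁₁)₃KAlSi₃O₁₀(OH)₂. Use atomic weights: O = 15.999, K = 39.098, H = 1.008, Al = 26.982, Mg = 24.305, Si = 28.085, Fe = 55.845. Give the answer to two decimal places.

M((Mg₀.₈₉Fe₀.₁₁)₃KAlSi₃O₁₀(OH)₂) = 427.662 g/mol.
Si contributes 3 × 28.085 = 84.255 g per mole.
84.255/427.662 = 0.1970 → 19.70%.

19.70 wt%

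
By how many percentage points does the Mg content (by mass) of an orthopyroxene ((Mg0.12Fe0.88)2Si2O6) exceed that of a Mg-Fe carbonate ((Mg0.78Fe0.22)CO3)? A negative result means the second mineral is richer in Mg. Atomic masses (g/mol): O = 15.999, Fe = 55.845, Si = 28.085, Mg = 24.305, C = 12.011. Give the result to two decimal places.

Mg in (Mg0.12Fe0.88)2Si2O6: molar mass 256.284 g/mol; 0.24×24.305 = 5.833 g → 2.28 wt%.
Mg in (Mg0.78Fe0.22)CO3: molar mass 91.252 g/mol; 0.78×24.305 = 18.958 g → 20.78 wt%.
Difference = 2.28 − 20.78 = -18.50 percentage points.

-18.50 percentage points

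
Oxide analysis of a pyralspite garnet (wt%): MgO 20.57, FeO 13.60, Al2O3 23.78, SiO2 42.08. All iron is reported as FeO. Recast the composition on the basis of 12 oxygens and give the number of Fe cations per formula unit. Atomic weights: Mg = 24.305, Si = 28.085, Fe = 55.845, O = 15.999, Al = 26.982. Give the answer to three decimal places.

MgO: 20.57/40.304 = 0.51037 mol → 0.51037 mol Mg, 0.51037 mol O.
FeO: 13.60/71.844 = 0.18930 mol → 0.18930 mol Fe, 0.18930 mol O.
Al2O3: 23.78/101.961 = 0.23323 mol → 0.46646 mol Al, 0.69969 mol O.
SiO2: 42.08/60.083 = 0.70036 mol → 0.70036 mol Si, 1.40072 mol O.
Total oxygen = 2.80008 mol. Normalization factor = 12/2.80008 = 4.28559.
Fe per 12 O = 0.18930 × 4.28559 = 0.811.

0.811 Fe apfu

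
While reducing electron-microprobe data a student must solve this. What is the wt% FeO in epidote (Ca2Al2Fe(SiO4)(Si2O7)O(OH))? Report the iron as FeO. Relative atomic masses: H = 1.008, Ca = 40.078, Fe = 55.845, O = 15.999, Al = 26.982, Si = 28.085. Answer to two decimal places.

14.87 wt%

Molar mass of Ca2Al2Fe(SiO4)(Si2O7)O(OH) = 2×40.078 + 2×26.982 + 1×55.845 + 3×28.085 + 13×15.999 + 1×1.008 = 483.215 g/mol.
Each formula unit contains 1 Fe, equivalent to 1/1 = 1.0000 mol FeO.
M(FeO) = 1×55.845 + 1×15.999 = 71.844 g/mol.
Mass of FeO per formula unit = 1.0000 × 71.844 = 71.844 g.
FeO wt% = 71.844 / 483.215 × 100 = 14.87%.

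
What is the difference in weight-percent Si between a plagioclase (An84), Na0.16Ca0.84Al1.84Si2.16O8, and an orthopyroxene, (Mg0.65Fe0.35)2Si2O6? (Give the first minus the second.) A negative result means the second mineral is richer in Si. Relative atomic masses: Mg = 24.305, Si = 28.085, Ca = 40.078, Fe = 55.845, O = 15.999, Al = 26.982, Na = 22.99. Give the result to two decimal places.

-3.20 percentage points

First mineral: 60.664 g Si in 275.646 g formula = 22.01 wt% Si.
Second mineral: 56.170 g Si in 222.852 g formula = 25.21 wt% Si.
22.01% − 25.21% gives a difference of -3.20 percentage points.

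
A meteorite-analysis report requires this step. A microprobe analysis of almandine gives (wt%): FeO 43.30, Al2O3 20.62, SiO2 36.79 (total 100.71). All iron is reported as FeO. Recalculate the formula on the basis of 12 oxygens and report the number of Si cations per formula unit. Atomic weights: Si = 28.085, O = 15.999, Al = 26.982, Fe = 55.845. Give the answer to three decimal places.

3.019 Si apfu

43.30 wt% FeO ÷ 71.844 g/mol = 0.60269 mol, giving 0.60269 Fe and 0.60269 O.
20.62 wt% Al2O3 ÷ 101.961 g/mol = 0.20223 mol, giving 0.40446 Al and 0.60669 O.
36.79 wt% SiO2 ÷ 60.083 g/mol = 0.61232 mol, giving 0.61232 Si and 1.22464 O.
Oxygen sums to 2.43402; scaling by 12/2.43402 = 4.93012 puts the formula on 12 O.
Si: 0.61232 × 4.93012 = 3.019 atoms per formula unit.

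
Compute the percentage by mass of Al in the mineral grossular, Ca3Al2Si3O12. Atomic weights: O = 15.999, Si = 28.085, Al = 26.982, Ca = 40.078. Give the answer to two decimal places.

11.98 wt%

M(Ca3Al2Si3O12) = 450.441 g/mol.
Al contributes 2 × 26.982 = 53.964 g per mole.
53.964/450.441 = 0.1198 → 11.98%.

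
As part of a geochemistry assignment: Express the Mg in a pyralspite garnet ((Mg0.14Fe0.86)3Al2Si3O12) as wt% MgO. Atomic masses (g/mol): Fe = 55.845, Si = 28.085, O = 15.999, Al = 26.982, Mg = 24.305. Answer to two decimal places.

3.49 wt%

Formula mass = 484.495 g/mol.
0.42 Mg → 0.4200 mol MgO per formula unit; M(MgO) = 40.304, so MgO mass = 16.928 g.
16.928/484.495 × 100 = 3.49 wt%.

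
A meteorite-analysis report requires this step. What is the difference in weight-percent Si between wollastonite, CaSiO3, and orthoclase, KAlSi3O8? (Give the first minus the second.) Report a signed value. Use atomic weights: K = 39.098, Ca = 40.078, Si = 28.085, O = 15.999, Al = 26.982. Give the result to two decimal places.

-6.09 percentage points

Si in CaSiO3: molar mass 116.160 g/mol; 1×28.085 = 28.085 g → 24.18 wt%.
Si in KAlSi3O8: molar mass 278.327 g/mol; 3×28.085 = 84.255 g → 30.27 wt%.
Difference = 24.18 − 30.27 = -6.09 percentage points.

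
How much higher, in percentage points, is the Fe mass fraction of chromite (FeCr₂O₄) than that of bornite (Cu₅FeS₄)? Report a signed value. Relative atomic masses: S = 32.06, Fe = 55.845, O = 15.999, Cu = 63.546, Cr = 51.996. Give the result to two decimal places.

13.82 percentage points

Fe in FeCr₂O₄: molar mass 223.833 g/mol; 1×55.845 = 55.845 g → 24.95 wt%.
Fe in Cu₅FeS₄: molar mass 501.815 g/mol; 1×55.845 = 55.845 g → 11.13 wt%.
Difference = 24.95 − 11.13 = 13.82 percentage points.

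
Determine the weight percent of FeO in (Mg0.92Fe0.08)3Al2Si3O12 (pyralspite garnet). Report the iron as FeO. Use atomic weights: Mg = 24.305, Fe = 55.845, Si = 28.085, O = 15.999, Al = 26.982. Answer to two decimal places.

4.20 wt%

Formula mass = 410.692 g/mol.
0.24 Fe → 0.2400 mol FeO per formula unit; M(FeO) = 71.844, so FeO mass = 17.243 g.
17.243/410.692 × 100 = 4.20 wt%.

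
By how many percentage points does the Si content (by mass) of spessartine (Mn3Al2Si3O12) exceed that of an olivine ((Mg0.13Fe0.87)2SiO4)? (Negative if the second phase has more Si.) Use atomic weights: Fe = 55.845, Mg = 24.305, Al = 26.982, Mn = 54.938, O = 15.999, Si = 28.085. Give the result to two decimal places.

2.66 percentage points

First mineral: 84.255 g Si in 495.021 g formula = 17.02 wt% Si.
Second mineral: 28.085 g Si in 195.571 g formula = 14.36 wt% Si.
17.02% − 14.36% gives a difference of 2.66 percentage points.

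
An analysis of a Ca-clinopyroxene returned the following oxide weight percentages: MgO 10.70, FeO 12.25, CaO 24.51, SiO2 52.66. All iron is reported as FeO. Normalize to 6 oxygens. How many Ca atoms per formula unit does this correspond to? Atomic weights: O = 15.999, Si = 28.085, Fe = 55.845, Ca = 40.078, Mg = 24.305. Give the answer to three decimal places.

0.999 Ca apfu

MgO (M=40.304): mol = 0.26548; Mg = 0.26548, O = 0.26548.
FeO (M=71.844): mol = 0.17051; Fe = 0.17051, O = 0.17051.
CaO (M=56.077): mol = 0.43708; Ca = 0.43708, O = 0.43708.
SiO2 (M=60.083): mol = 0.87645; Si = 0.87645, O = 1.75290.
ΣO = 2.62597; factor = 6/ΣO = 2.28487.
Ca apfu = 0.43708 × 2.28487 = 0.999.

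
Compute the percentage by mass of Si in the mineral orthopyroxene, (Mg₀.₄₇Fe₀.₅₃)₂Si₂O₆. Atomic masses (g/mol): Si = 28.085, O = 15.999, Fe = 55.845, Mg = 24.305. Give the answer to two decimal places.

23.98 weight percent

Molar mass of (Mg₀.₄₇Fe₀.₅₃)₂Si₂O₆: 0.94×24.305 + 1.06×55.845 + 2×28.085 + 6×15.999 = 234.206 g/mol.
Mass of Si per formula unit: 2 × 28.085 = 56.170 g.
Weight fraction Si = 56.170 / 234.206 = 0.2398.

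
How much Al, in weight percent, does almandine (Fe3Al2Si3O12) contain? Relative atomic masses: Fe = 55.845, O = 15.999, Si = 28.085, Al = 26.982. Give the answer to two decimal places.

10.84 weight percent

Formula mass = 3*55.845 + 2*26.982 + 3*28.085 + 12*15.999 = 497.742 g/mol, of which 53.964 g is Al.
So Al makes up 53.964/497.742 = 0.1084 of the mass, i.e. 10.84%.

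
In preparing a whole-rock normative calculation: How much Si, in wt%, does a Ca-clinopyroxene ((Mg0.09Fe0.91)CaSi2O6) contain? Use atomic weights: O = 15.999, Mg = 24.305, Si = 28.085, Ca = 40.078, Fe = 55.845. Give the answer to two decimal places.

22.90 wt%

M((Mg0.09Fe0.91)CaSi2O6) = 245.248 g/mol.
Si contributes 2 × 28.085 = 56.170 g per mole.
56.170/245.248 = 0.2290 → 22.90%.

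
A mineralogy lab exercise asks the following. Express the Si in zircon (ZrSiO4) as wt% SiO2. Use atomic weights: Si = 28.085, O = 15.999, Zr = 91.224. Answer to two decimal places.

M(ZrSiO4) = 183.305 g/mol; M(SiO2) = 60.083 g/mol.
Moles SiO2 per formula unit = 1 Si ÷ 1 = 1.0000.
SiO2 fraction = (1.0000 × 60.083) / 183.305 = 60.083/183.305 = 0.3278.

32.78 wt%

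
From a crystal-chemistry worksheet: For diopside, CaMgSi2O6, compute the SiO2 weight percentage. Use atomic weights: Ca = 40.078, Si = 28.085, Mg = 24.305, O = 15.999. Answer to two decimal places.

Formula mass = 216.547 g/mol.
2 Si → 2.0000 mol SiO2 per formula unit; M(SiO2) = 60.083, so SiO2 mass = 120.166 g.
120.166/216.547 × 100 = 55.49 wt%.

55.49 wt%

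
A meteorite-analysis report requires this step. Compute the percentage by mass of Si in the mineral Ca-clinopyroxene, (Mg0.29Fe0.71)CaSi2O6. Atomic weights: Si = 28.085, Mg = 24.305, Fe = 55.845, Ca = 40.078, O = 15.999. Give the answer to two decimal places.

M((Mg0.29Fe0.71)CaSi2O6) = 238.940 g/mol.
Si contributes 2 × 28.085 = 56.170 g per mole.
56.170/238.940 = 0.2351 → 23.51%.

23.51 mass %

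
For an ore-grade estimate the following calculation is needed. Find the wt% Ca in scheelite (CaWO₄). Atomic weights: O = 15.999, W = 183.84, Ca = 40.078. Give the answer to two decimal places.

M(CaWO₄) = 287.914 g/mol.
Ca contributes 1 × 40.078 = 40.078 g per mole.
40.078/287.914 = 0.1392 → 13.92%.

13.92 wt%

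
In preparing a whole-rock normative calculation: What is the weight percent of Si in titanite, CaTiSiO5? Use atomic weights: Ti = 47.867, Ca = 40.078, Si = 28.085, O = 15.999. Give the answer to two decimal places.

M(CaTiSiO5) = 196.025 g/mol.
Si contributes 1 × 28.085 = 28.085 g per mole.
28.085/196.025 = 0.1433 → 14.33%.

14.33 weight percent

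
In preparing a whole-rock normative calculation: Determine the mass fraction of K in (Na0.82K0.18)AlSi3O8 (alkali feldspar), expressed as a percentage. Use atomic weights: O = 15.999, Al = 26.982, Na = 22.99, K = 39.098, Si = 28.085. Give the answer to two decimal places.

2.65 wt%

Formula mass = 0.82·22.99 + 0.18·39.098 + 1·26.982 + 3·28.085 + 8·15.999 = 265.118 g/mol, of which 7.038 g is K.
So K makes up 7.038/265.118 = 0.0265 of the mass, i.e. 2.65%.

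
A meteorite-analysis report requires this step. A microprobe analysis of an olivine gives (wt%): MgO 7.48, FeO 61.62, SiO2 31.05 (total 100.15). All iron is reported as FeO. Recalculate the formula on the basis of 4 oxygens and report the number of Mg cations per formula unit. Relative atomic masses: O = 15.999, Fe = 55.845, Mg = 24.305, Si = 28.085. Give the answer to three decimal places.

0.357 Mg apfu

MgO: 7.48/40.304 = 0.18559 mol → 0.18559 mol Mg, 0.18559 mol O.
FeO: 61.62/71.844 = 0.85769 mol → 0.85769 mol Fe, 0.85769 mol O.
SiO2: 31.05/60.083 = 0.51679 mol → 0.51679 mol Si, 1.03358 mol O.
Total oxygen = 2.07686 mol. Normalization factor = 4/2.07686 = 1.92598.
Mg per 4 O = 0.18559 × 1.92598 = 0.357.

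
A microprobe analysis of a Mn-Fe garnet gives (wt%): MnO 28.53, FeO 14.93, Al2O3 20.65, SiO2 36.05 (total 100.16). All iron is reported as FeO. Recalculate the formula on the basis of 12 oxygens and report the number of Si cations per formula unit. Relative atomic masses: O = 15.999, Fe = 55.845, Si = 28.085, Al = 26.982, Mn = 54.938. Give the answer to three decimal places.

2.978 Si apfu

28.53 wt% MnO ÷ 70.937 g/mol = 0.40219 mol, giving 0.40219 Mn and 0.40219 O.
14.93 wt% FeO ÷ 71.844 g/mol = 0.20781 mol, giving 0.20781 Fe and 0.20781 O.
20.65 wt% Al2O3 ÷ 101.961 g/mol = 0.20253 mol, giving 0.40506 Al and 0.60759 O.
36.05 wt% SiO2 ÷ 60.083 g/mol = 0.60000 mol, giving 0.60000 Si and 1.20000 O.
Oxygen sums to 2.41759; scaling by 12/2.41759 = 4.96362 puts the formula on 12 O.
Si: 0.60000 × 4.96362 = 2.978 atoms per formula unit.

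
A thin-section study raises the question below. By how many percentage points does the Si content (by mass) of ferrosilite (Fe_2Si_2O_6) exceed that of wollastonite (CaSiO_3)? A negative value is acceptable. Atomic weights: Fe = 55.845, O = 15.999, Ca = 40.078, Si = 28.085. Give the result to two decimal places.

First mineral: 56.170 g Si in 263.854 g formula = 21.29 wt% Si.
Second mineral: 28.085 g Si in 116.160 g formula = 24.18 wt% Si.
21.29% − 24.18% gives a difference of -2.89 percentage points.

-2.89 percentage points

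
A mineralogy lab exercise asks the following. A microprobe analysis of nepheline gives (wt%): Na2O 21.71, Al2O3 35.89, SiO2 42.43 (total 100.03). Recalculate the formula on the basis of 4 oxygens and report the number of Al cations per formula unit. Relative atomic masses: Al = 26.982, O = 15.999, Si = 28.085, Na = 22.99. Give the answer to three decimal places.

0.999 Al apfu

Na2O (M=61.979): mol = 0.35028; Na = 0.70056, O = 0.35028.
Al2O3 (M=101.961): mol = 0.35200; Al = 0.70400, O = 1.05600.
SiO2 (M=60.083): mol = 0.70619; Si = 0.70619, O = 1.41238.
ΣO = 2.81866; factor = 4/ΣO = 1.41911.
Al apfu = 0.70400 × 1.41911 = 0.999.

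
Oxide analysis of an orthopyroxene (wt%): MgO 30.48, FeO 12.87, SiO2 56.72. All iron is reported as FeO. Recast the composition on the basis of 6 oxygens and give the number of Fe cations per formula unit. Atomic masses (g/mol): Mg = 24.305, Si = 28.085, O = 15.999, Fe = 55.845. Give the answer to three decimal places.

MgO (M=40.304): mol = 0.75625; Mg = 0.75625, O = 0.75625.
FeO (M=71.844): mol = 0.17914; Fe = 0.17914, O = 0.17914.
SiO2 (M=60.083): mol = 0.94403; Si = 0.94403, O = 1.88806.
ΣO = 2.82345; factor = 6/ΣO = 2.12506.
Fe apfu = 0.17914 × 2.12506 = 0.381.

0.381 Fe apfu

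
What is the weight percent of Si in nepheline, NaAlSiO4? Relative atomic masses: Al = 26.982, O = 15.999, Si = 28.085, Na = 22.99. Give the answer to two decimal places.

Formula mass = 1×22.99 + 1×26.982 + 1×28.085 + 4×15.999 = 142.053 g/mol, of which 28.085 g is Si.
So Si makes up 28.085/142.053 = 0.1977 of the mass, i.e. 19.77%.

19.77 weight percent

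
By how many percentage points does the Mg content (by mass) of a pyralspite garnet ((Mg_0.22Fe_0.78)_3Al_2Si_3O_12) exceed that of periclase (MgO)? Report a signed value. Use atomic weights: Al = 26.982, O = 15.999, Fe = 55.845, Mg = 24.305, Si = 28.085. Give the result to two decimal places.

-56.94 percentage points

Mg in (Mg_0.22Fe_0.78)_3Al_2Si_3O_12: molar mass 476.926 g/mol; 0.66×24.305 = 16.041 g → 3.36 wt%.
Mg in MgO: molar mass 40.304 g/mol; 1×24.305 = 24.305 g → 60.30 wt%.
Difference = 3.36 − 60.30 = -56.94 percentage points.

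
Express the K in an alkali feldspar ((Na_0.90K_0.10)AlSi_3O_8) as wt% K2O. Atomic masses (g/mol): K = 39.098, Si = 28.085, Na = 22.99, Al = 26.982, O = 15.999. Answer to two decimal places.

Formula mass = 263.830 g/mol.
0.10 K → 0.0500 mol K2O per formula unit; M(K2O) = 94.195, so K2O mass = 4.710 g.
4.710/263.830 × 100 = 1.79 wt%.

1.79 wt%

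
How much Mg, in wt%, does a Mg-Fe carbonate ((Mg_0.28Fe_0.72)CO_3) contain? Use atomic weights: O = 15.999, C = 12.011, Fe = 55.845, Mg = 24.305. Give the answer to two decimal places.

6.36 wt%

M((Mg_0.28Fe_0.72)CO_3) = 107.022 g/mol.
Mg contributes 0.28 × 24.305 = 6.805 g per mole.
6.805/107.022 = 0.0636 → 6.36%.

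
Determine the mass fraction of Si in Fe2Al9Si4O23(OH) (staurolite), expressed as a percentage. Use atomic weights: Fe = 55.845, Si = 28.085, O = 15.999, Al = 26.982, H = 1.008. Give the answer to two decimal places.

M(Fe2Al9Si4O23(OH)) = 851.852 g/mol.
Si contributes 4 × 28.085 = 112.340 g per mole.
112.340/851.852 = 0.1319 → 13.19%.

13.19 weight percent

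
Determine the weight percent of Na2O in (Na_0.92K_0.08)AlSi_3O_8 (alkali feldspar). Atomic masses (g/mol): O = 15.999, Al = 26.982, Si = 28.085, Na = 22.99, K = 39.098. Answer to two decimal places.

10.82 wt%

M((Na_0.92K_0.08)AlSi_3O_8) = 263.508 g/mol; M(Na2O) = 61.979 g/mol.
Moles Na2O per formula unit = 0.92 Na ÷ 2 = 0.4600.
Na2O fraction = (0.4600 × 61.979) / 263.508 = 28.510/263.508 = 0.1082.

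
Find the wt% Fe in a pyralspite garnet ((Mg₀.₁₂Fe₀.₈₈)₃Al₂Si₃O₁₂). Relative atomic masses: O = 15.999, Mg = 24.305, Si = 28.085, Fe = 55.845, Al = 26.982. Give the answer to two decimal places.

M((Mg₀.₁₂Fe₀.₈₈)₃Al₂Si₃O₁₂) = 486.388 g/mol.
Fe contributes 2.64 × 55.845 = 147.431 g per mole.
147.431/486.388 = 0.3031 → 30.31%.

30.31 wt%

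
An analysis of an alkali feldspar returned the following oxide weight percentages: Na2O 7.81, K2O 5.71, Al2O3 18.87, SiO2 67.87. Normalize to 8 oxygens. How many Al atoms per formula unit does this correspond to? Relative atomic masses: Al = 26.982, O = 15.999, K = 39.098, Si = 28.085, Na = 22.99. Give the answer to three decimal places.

Na2O (M=61.979): mol = 0.12601; Na = 0.25202, O = 0.12601.
K2O (M=94.195): mol = 0.06062; K = 0.12124, O = 0.06062.
Al2O3 (M=101.961): mol = 0.18507; Al = 0.37014, O = 0.55521.
SiO2 (M=60.083): mol = 1.12960; Si = 1.12960, O = 2.25920.
ΣO = 3.00104; factor = 8/ΣO = 2.66574.
Al apfu = 0.37014 × 2.66574 = 0.987.

0.987 Al apfu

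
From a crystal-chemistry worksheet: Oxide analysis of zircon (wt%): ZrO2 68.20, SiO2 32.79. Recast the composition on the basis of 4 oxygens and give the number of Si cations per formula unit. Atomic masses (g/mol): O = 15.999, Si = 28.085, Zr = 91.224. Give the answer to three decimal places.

ZrO2 (M=123.222): mol = 0.55347; Zr = 0.55347, O = 1.10694.
SiO2 (M=60.083): mol = 0.54575; Si = 0.54575, O = 1.09150.
ΣO = 2.19844; factor = 4/ΣO = 1.81947.
Si apfu = 0.54575 × 1.81947 = 0.993.

0.993 Si apfu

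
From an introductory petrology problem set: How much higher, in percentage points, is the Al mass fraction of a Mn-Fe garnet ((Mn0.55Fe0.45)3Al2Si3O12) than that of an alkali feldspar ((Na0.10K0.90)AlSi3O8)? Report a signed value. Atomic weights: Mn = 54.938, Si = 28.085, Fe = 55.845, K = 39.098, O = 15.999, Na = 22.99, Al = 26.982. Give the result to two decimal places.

1.12 percentage points

M((Mn0.55Fe0.45)3Al2Si3O12) = 496.245 g/mol, so wt% Al = 53.964/496.245 × 100 = 10.87%.
M((Na0.10K0.90)AlSi3O8) = 276.716 g/mol, so wt% Al = 26.982/276.716 × 100 = 9.75%.
10.87 − 9.75 = 1.12 pp.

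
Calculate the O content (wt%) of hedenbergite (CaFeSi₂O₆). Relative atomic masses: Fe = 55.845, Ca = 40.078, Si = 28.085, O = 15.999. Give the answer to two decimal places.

M(CaFeSi₂O₆) = 248.087 g/mol.
O contributes 6 × 15.999 = 95.994 g per mole.
95.994/248.087 = 0.3869 → 38.69%.

38.69 wt%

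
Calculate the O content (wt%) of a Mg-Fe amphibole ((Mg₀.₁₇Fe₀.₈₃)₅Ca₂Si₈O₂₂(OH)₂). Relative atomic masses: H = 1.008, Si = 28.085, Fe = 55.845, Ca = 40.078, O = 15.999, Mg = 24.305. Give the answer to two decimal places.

40.71 wt%

M((Mg₀.₁₇Fe₀.₈₃)₅Ca₂Si₈O₂₂(OH)₂) = 943.244 g/mol.
O contributes 24 × 15.999 = 383.976 g per mole.
383.976/943.244 = 0.4071 → 40.71%.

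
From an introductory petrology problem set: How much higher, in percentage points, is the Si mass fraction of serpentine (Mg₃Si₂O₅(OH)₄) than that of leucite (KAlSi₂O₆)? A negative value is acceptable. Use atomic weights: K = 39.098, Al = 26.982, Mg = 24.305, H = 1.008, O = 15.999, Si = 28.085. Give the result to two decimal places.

First mineral: 56.170 g Si in 277.108 g formula = 20.27 wt% Si.
Second mineral: 56.170 g Si in 218.244 g formula = 25.74 wt% Si.
20.27% − 25.74% gives a difference of -5.47 percentage points.

-5.47 percentage points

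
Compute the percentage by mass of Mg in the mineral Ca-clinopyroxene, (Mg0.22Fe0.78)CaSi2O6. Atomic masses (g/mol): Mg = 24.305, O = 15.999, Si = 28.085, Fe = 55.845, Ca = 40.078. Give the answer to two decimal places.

2.22 wt%

Molar mass of (Mg0.22Fe0.78)CaSi2O6: 0.22·24.305 + 0.78·55.845 + 1·40.078 + 2·28.085 + 6·15.999 = 241.148 g/mol.
Mass of Mg per formula unit: 0.22 × 24.305 = 5.347 g.
Weight fraction Mg = 5.347 / 241.148 = 0.0222.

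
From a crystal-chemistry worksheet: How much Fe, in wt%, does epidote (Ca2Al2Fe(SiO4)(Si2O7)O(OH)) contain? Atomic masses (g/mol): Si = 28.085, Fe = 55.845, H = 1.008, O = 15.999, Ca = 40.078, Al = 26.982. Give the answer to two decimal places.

11.56 wt%

Molar mass of Ca2Al2Fe(SiO4)(Si2O7)O(OH): 2×40.078 + 2×26.982 + 1×55.845 + 3×28.085 + 13×15.999 + 1×1.008 = 483.215 g/mol.
Mass of Fe per formula unit: 1 × 55.845 = 55.845 g.
Weight fraction Fe = 55.845 / 483.215 = 0.1156.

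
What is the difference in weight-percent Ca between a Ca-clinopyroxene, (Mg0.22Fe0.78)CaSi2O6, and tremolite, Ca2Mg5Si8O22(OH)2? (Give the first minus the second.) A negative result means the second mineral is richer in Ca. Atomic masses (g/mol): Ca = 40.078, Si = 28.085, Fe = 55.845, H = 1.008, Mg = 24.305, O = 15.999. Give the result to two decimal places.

M((Mg0.22Fe0.78)CaSi2O6) = 241.148 g/mol, so wt% Ca = 40.078/241.148 × 100 = 16.62%.
M(Ca2Mg5Si8O22(OH)2) = 812.353 g/mol, so wt% Ca = 80.156/812.353 × 100 = 9.87%.
16.62 − 9.87 = 6.75 pp.

6.75 percentage points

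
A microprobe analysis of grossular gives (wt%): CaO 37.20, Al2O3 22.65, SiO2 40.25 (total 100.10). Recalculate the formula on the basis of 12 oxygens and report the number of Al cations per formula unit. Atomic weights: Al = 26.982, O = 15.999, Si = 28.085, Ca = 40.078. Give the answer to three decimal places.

CaO (M=56.077): mol = 0.66337; Ca = 0.66337, O = 0.66337.
Al2O3 (M=101.961): mol = 0.22214; Al = 0.44428, O = 0.66642.
SiO2 (M=60.083): mol = 0.66991; Si = 0.66991, O = 1.33982.
ΣO = 2.66961; factor = 12/ΣO = 4.49504.
Al apfu = 0.44428 × 4.49504 = 1.997.

1.997 Al apfu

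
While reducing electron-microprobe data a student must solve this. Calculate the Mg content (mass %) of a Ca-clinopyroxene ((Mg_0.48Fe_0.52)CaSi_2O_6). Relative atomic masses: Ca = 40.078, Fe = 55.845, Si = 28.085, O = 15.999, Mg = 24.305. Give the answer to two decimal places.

Molar mass of (Mg_0.48Fe_0.52)CaSi_2O_6: 0.48×24.305 + 0.52×55.845 + 1×40.078 + 2×28.085 + 6×15.999 = 232.948 g/mol.
Mass of Mg per formula unit: 0.48 × 24.305 = 11.666 g.
Weight fraction Mg = 11.666 / 232.948 = 0.0501.

5.01 mass %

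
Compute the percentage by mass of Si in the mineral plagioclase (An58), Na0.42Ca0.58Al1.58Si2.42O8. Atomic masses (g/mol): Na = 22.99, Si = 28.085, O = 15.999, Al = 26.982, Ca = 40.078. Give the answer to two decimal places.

M(Na0.42Ca0.58Al1.58Si2.42O8) = 271.490 g/mol.
Si contributes 2.42 × 28.085 = 67.966 g per mole.
67.966/271.490 = 0.2503 → 25.03%.

25.03 weight percent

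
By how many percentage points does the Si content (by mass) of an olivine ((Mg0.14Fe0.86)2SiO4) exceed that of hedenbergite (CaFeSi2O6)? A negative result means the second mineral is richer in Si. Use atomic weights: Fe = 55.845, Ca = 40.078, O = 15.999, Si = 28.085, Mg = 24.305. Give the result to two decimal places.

Si in (Mg0.14Fe0.86)2SiO4: molar mass 194.940 g/mol; 1×28.085 = 28.085 g → 14.41 wt%.
Si in CaFeSi2O6: molar mass 248.087 g/mol; 2×28.085 = 56.170 g → 22.64 wt%.
Difference = 14.41 − 22.64 = -8.23 percentage points.

-8.23 percentage points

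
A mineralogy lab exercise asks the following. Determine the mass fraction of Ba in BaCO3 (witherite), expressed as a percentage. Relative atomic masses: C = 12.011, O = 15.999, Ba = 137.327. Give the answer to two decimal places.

69.59 wt%

Formula mass = 1·137.327 + 1·12.011 + 3·15.999 = 197.335 g/mol, of which 137.327 g is Ba.
So Ba makes up 137.327/197.335 = 0.6959 of the mass, i.e. 69.59%.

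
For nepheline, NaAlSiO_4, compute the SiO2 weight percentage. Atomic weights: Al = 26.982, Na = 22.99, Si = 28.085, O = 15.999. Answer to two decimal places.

M(NaAlSiO_4) = 142.053 g/mol; M(SiO2) = 60.083 g/mol.
Moles SiO2 per formula unit = 1 Si ÷ 1 = 1.0000.
SiO2 fraction = (1.0000 × 60.083) / 142.053 = 60.083/142.053 = 0.4230.

42.30 wt%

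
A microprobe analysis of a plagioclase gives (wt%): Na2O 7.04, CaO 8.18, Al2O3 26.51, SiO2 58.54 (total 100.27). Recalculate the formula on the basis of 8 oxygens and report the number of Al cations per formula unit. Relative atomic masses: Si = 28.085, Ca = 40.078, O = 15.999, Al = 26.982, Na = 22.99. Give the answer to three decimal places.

1.392 Al apfu

Na2O (M=61.979): mol = 0.11359; Na = 0.22718, O = 0.11359.
CaO (M=56.077): mol = 0.14587; Ca = 0.14587, O = 0.14587.
Al2O3 (M=101.961): mol = 0.26000; Al = 0.52000, O = 0.78000.
SiO2 (M=60.083): mol = 0.97432; Si = 0.97432, O = 1.94864.
ΣO = 2.98810; factor = 8/ΣO = 2.67729.
Al apfu = 0.52000 × 2.67729 = 1.392.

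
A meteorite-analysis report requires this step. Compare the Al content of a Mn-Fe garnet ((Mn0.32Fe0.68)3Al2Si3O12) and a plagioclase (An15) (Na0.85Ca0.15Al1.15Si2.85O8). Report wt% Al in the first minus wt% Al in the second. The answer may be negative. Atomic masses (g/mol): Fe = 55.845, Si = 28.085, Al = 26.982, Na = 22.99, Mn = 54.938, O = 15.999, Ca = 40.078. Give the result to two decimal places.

M((Mn0.32Fe0.68)3Al2Si3O12) = 496.871 g/mol, so wt% Al = 53.964/496.871 × 100 = 10.86%.
M(Na0.85Ca0.15Al1.15Si2.85O8) = 264.617 g/mol, so wt% Al = 31.029/264.617 × 100 = 11.73%.
10.86 − 11.73 = -0.87 pp.

-0.87 percentage points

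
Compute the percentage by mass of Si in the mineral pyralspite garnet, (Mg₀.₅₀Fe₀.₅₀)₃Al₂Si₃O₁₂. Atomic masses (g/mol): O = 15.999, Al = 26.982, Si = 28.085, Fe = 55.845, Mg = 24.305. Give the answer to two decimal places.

Formula mass = 1.50·24.305 + 1.50·55.845 + 2·26.982 + 3·28.085 + 12·15.999 = 450.432 g/mol, of which 84.255 g is Si.
So Si makes up 84.255/450.432 = 0.1871 of the mass, i.e. 18.71%.

18.71 mass %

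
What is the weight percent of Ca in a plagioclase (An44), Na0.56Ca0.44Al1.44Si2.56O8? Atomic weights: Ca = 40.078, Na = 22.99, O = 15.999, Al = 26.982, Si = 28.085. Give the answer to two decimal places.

6.55 wt%

Molar mass of Na0.56Ca0.44Al1.44Si2.56O8: 0.56·22.99 + 0.44·40.078 + 1.44·26.982 + 2.56·28.085 + 8·15.999 = 269.252 g/mol.
Mass of Ca per formula unit: 0.44 × 40.078 = 17.634 g.
Weight fraction Ca = 17.634 / 269.252 = 0.0655.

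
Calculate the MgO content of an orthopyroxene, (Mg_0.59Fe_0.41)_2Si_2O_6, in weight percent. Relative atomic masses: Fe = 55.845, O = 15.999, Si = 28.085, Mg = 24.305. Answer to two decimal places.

20.98 wt%

M((Mg_0.59Fe_0.41)_2Si_2O_6) = 226.637 g/mol; M(MgO) = 40.304 g/mol.
Moles MgO per formula unit = 1.18 Mg ÷ 1 = 1.1800.
MgO fraction = (1.1800 × 40.304) / 226.637 = 47.559/226.637 = 0.2098.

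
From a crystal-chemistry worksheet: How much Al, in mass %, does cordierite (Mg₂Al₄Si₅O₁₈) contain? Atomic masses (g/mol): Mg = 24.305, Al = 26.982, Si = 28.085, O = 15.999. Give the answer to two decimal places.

Molar mass of Mg₂Al₄Si₅O₁₈: 2·24.305 + 4·26.982 + 5·28.085 + 18·15.999 = 584.945 g/mol.
Mass of Al per formula unit: 4 × 26.982 = 107.928 g.
Weight fraction Al = 107.928 / 584.945 = 0.1845.

18.45 mass %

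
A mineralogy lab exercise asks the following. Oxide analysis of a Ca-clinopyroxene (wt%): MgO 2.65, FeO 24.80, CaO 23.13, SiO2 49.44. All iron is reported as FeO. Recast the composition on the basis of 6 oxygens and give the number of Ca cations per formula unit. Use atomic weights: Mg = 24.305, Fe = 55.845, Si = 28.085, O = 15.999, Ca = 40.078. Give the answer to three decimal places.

1.002 Ca apfu

2.65 wt% MgO ÷ 40.304 g/mol = 0.06575 mol, giving 0.06575 Mg and 0.06575 O.
24.80 wt% FeO ÷ 71.844 g/mol = 0.34519 mol, giving 0.34519 Fe and 0.34519 O.
23.13 wt% CaO ÷ 56.077 g/mol = 0.41247 mol, giving 0.41247 Ca and 0.41247 O.
49.44 wt% SiO2 ÷ 60.083 g/mol = 0.82286 mol, giving 0.82286 Si and 1.64572 O.
Oxygen sums to 2.46913; scaling by 6/2.46913 = 2.43001 puts the formula on 6 O.
Ca: 0.41247 × 2.43001 = 1.002 atoms per formula unit.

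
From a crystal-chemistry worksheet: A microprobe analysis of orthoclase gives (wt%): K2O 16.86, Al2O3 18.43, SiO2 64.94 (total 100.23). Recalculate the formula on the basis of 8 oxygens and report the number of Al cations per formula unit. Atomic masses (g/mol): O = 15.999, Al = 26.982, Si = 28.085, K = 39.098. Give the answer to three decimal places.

1.003 Al apfu

K2O: 16.86/94.195 = 0.17899 mol → 0.35798 mol K, 0.17899 mol O.
Al2O3: 18.43/101.961 = 0.18076 mol → 0.36152 mol Al, 0.54228 mol O.
SiO2: 64.94/60.083 = 1.08084 mol → 1.08084 mol Si, 2.16168 mol O.
Total oxygen = 2.88295 mol. Normalization factor = 8/2.88295 = 2.77494.
Al per 8 O = 0.36152 × 2.77494 = 1.003.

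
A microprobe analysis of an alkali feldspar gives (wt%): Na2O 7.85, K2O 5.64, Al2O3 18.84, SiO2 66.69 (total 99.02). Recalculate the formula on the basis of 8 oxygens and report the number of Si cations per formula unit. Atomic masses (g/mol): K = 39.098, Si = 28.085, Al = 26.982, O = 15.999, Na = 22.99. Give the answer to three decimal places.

Na2O (M=61.979): mol = 0.12666; Na = 0.25332, O = 0.12666.
K2O (M=94.195): mol = 0.05988; K = 0.11976, O = 0.05988.
Al2O3 (M=101.961): mol = 0.18478; Al = 0.36956, O = 0.55434.
SiO2 (M=60.083): mol = 1.10996; Si = 1.10996, O = 2.21992.
ΣO = 2.96080; factor = 8/ΣO = 2.70197.
Si apfu = 1.10996 × 2.70197 = 2.999.

2.999 Si apfu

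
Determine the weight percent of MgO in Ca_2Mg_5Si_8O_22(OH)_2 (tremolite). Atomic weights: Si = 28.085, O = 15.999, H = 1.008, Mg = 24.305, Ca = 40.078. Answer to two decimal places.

24.81 wt%

M(Ca_2Mg_5Si_8O_22(OH)_2) = 812.353 g/mol; M(MgO) = 40.304 g/mol.
Moles MgO per formula unit = 5 Mg ÷ 1 = 5.0000.
MgO fraction = (5.0000 × 40.304) / 812.353 = 201.520/812.353 = 0.2481.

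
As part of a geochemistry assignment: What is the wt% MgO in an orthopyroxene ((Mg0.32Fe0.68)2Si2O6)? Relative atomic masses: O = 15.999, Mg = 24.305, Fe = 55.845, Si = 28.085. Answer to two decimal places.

M((Mg0.32Fe0.68)2Si2O6) = 243.668 g/mol; M(MgO) = 40.304 g/mol.
Moles MgO per formula unit = 0.64 Mg ÷ 1 = 0.6400.
MgO fraction = (0.6400 × 40.304) / 243.668 = 25.795/243.668 = 0.1059.

10.59 wt%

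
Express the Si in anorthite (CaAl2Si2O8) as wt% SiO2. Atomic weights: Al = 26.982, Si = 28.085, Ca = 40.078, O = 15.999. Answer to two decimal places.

43.19 wt%

Molar mass of CaAl2Si2O8 = 1×40.078 + 2×26.982 + 2×28.085 + 8×15.999 = 278.204 g/mol.
Each formula unit contains 2 Si, equivalent to 2/1 = 2.0000 mol SiO2.
M(SiO2) = 1×28.085 + 2×15.999 = 60.083 g/mol.
Mass of SiO2 per formula unit = 2.0000 × 60.083 = 120.166 g.
SiO2 wt% = 120.166 / 278.204 × 100 = 43.19%.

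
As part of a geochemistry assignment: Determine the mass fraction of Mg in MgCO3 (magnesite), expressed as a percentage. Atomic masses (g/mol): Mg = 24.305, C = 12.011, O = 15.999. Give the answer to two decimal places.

28.83 weight percent

Formula mass = 1*24.305 + 1*12.011 + 3*15.999 = 84.313 g/mol, of which 24.305 g is Mg.
So Mg makes up 24.305/84.313 = 0.2883 of the mass, i.e. 28.83%.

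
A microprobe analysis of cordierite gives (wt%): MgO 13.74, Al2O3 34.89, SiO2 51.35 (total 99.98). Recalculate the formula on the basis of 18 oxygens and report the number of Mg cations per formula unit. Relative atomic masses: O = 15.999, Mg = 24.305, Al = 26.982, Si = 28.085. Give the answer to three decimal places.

1.994 Mg apfu

13.74 wt% MgO ÷ 40.304 g/mol = 0.34091 mol, giving 0.34091 Mg and 0.34091 O.
34.89 wt% Al2O3 ÷ 101.961 g/mol = 0.34219 mol, giving 0.68438 Al and 1.02657 O.
51.35 wt% SiO2 ÷ 60.083 g/mol = 0.85465 mol, giving 0.85465 Si and 1.70930 O.
Oxygen sums to 3.07678; scaling by 18/3.07678 = 5.85027 puts the formula on 18 O.
Mg: 0.34091 × 5.85027 = 1.994 atoms per formula unit.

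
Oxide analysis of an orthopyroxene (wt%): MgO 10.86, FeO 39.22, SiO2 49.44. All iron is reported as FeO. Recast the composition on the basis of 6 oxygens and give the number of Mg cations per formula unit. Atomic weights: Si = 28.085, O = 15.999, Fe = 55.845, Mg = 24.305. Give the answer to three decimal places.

MgO: 10.86/40.304 = 0.26945 mol → 0.26945 mol Mg, 0.26945 mol O.
FeO: 39.22/71.844 = 0.54591 mol → 0.54591 mol Fe, 0.54591 mol O.
SiO2: 49.44/60.083 = 0.82286 mol → 0.82286 mol Si, 1.64572 mol O.
Total oxygen = 2.46108 mol. Normalization factor = 6/2.46108 = 2.43795.
Mg per 6 O = 0.26945 × 2.43795 = 0.657.

0.657 Mg apfu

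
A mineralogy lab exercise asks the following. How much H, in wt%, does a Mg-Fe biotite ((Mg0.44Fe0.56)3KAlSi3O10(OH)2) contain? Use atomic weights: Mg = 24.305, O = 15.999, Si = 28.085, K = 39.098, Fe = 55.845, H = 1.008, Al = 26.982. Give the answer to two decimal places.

Formula mass = 1.32·24.305 + 1.68·55.845 + 1·39.098 + 1·26.982 + 3·28.085 + 12·15.999 + 2·1.008 = 470.241 g/mol, of which 2.016 g is H.
So H makes up 2.016/470.241 = 0.0043 of the mass, i.e. 0.43%.

0.43 wt%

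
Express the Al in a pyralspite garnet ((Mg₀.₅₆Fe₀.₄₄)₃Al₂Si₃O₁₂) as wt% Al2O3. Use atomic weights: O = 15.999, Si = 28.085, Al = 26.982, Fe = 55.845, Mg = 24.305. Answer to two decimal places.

22.93 wt%

Formula mass = 444.755 g/mol.
2 Al → 1.0000 mol Al2O3 per formula unit; M(Al2O3) = 101.961, so Al2O3 mass = 101.961 g.
101.961/444.755 × 100 = 22.93 wt%.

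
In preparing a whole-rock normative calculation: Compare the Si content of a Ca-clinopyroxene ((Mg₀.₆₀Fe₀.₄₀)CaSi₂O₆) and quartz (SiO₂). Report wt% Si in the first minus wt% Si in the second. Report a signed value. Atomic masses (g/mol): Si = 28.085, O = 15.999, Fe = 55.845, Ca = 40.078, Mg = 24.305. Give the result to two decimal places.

-22.23 percentage points

First mineral: 56.170 g Si in 229.163 g formula = 24.51 wt% Si.
Second mineral: 28.085 g Si in 60.083 g formula = 46.74 wt% Si.
24.51% − 46.74% gives a difference of -22.23 percentage points.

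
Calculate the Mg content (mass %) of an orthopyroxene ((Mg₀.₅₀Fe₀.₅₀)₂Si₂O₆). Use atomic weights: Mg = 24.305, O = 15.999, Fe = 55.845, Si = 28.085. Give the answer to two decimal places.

10.46 mass %

Molar mass of (Mg₀.₅₀Fe₀.₅₀)₂Si₂O₆: 1×24.305 + 1×55.845 + 2×28.085 + 6×15.999 = 232.314 g/mol.
Mass of Mg per formula unit: 1 × 24.305 = 24.305 g.
Weight fraction Mg = 24.305 / 232.314 = 0.1046.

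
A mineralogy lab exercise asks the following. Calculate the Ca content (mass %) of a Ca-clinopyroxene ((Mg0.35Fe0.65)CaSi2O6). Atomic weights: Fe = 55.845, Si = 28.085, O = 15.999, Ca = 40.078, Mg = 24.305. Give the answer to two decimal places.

16.91 mass %

Formula mass = 0.35×24.305 + 0.65×55.845 + 1×40.078 + 2×28.085 + 6×15.999 = 237.048 g/mol, of which 40.078 g is Ca.
So Ca makes up 40.078/237.048 = 0.1691 of the mass, i.e. 16.91%.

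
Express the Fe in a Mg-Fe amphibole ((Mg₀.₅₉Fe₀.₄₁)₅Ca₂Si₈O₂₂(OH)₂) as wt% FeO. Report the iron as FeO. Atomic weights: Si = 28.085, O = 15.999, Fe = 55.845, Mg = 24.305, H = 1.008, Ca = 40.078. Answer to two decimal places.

16.79 wt%

Molar mass of (Mg₀.₅₉Fe₀.₄₁)₅Ca₂Si₈O₂₂(OH)₂ = 2.95*24.305 + 2.05*55.845 + 2*40.078 + 8*28.085 + 24*15.999 + 2*1.008 = 877.010 g/mol.
Each formula unit contains 2.05 Fe, equivalent to 2.05/1 = 2.0500 mol FeO.
M(FeO) = 1×55.845 + 1×15.999 = 71.844 g/mol.
Mass of FeO per formula unit = 2.0500 × 71.844 = 147.280 g.
FeO wt% = 147.280 / 877.010 × 100 = 16.79%.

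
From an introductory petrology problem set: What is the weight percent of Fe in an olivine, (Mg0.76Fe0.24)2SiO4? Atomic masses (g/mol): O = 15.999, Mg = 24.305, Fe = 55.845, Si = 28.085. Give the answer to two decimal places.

M((Mg0.76Fe0.24)2SiO4) = 155.830 g/mol.
Fe contributes 0.48 × 55.845 = 26.806 g per mole.
26.806/155.830 = 0.1720 → 17.20%.

17.20 wt%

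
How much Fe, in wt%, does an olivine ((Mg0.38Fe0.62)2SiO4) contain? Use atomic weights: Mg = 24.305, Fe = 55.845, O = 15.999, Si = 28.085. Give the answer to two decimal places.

Molar mass of (Mg0.38Fe0.62)2SiO4: 0.76×24.305 + 1.24×55.845 + 1×28.085 + 4×15.999 = 179.801 g/mol.
Mass of Fe per formula unit: 1.24 × 55.845 = 69.248 g.
Weight fraction Fe = 69.248 / 179.801 = 0.3851.

38.51 wt%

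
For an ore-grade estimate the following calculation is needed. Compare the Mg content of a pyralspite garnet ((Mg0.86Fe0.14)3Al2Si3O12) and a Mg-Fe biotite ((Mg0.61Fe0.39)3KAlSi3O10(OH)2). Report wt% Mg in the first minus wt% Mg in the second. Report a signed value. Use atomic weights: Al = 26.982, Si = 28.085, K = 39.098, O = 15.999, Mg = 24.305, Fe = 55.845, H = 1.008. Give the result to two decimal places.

5.27 percentage points

M((Mg0.86Fe0.14)3Al2Si3O12) = 416.369 g/mol, so wt% Mg = 62.707/416.369 × 100 = 15.06%.
M((Mg0.61Fe0.39)3KAlSi3O10(OH)2) = 454.156 g/mol, so wt% Mg = 44.478/454.156 × 100 = 9.79%.
15.06 − 9.79 = 5.27 pp.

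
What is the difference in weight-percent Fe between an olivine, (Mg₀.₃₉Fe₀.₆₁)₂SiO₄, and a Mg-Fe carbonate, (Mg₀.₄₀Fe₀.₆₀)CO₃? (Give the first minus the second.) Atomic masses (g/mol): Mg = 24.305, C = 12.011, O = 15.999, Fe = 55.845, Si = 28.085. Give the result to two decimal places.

5.57 percentage points

First mineral: 68.131 g Fe in 179.170 g formula = 38.03 wt% Fe.
Second mineral: 33.507 g Fe in 103.237 g formula = 32.46 wt% Fe.
38.03% − 32.46% gives a difference of 5.57 percentage points.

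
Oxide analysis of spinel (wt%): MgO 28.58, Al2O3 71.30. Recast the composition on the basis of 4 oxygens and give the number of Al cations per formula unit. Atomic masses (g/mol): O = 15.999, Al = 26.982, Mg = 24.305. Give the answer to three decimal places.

1.993 Al apfu

MgO: 28.58/40.304 = 0.70911 mol → 0.70911 mol Mg, 0.70911 mol O.
Al2O3: 71.30/101.961 = 0.69929 mol → 1.39858 mol Al, 2.09787 mol O.
Total oxygen = 2.80698 mol. Normalization factor = 4/2.80698 = 1.42502.
Al per 4 O = 1.39858 × 1.42502 = 1.993.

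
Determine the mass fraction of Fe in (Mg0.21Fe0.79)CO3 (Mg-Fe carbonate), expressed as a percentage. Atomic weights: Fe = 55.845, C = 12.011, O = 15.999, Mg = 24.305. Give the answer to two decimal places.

M((Mg0.21Fe0.79)CO3) = 109.230 g/mol.
Fe contributes 0.79 × 55.845 = 44.118 g per mole.
44.118/109.230 = 0.4039 → 40.39%.

40.39 weight percent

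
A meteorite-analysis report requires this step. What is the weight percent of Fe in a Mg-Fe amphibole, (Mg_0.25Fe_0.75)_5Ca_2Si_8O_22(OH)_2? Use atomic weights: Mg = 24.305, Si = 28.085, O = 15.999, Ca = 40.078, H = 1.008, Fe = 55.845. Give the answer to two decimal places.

22.50 wt%

Molar mass of (Mg_0.25Fe_0.75)_5Ca_2Si_8O_22(OH)_2: 1.25·24.305 + 3.75·55.845 + 2·40.078 + 8·28.085 + 24·15.999 + 2·1.008 = 930.628 g/mol.
Mass of Fe per formula unit: 3.75 × 55.845 = 209.419 g.
Weight fraction Fe = 209.419 / 930.628 = 0.2250.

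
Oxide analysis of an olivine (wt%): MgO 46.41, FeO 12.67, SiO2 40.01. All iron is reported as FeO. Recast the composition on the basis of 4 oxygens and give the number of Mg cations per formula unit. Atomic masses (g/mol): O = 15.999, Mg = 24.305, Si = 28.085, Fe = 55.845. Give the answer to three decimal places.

MgO (M=40.304): mol = 1.15150; Mg = 1.15150, O = 1.15150.
FeO (M=71.844): mol = 0.17635; Fe = 0.17635, O = 0.17635.
SiO2 (M=60.083): mol = 0.66591; Si = 0.66591, O = 1.33182.
ΣO = 2.65967; factor = 4/ΣO = 1.50395.
Mg apfu = 1.15150 × 1.50395 = 1.732.

1.732 Mg apfu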